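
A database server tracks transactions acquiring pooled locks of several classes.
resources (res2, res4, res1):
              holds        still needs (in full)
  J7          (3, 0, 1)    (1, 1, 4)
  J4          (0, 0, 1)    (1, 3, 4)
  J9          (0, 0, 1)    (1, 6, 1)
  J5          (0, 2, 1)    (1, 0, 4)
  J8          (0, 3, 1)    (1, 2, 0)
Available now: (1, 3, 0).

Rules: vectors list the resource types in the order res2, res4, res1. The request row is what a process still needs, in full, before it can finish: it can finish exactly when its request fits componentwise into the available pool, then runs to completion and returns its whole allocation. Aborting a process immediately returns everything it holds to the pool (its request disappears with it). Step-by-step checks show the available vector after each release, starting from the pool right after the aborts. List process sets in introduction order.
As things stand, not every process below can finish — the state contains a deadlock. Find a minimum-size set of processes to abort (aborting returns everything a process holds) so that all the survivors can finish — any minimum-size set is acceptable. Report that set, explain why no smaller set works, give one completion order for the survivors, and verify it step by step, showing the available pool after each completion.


Minimum abort set: J7 and J4.
Key observation: before aborting J7 and J4, J5 was permanently blocked — no order could ever run it; afterwards it completes at step 3.
No one abort is enough; case by case: J7 alone leaves J4 blocked (short on res1); J4 alone leaves J7 blocked (short on res1); J9 alone leaves J7 blocked (short on res1); J5 alone leaves J7 blocked (short on res1); J8 alone leaves J7 blocked (short on res1).
Survivors finish in the order: J8, J9, J5. Check, step by step (pool after the aborts first):
  pool = (4, 3, 2)
  J8: need (1, 2, 0) fits (4, 3, 2); releases (0, 3, 1), pool now (4, 6, 3)
  J9: need (1, 6, 1) fits (4, 6, 3); releases (0, 0, 1), pool now (4, 6, 4)
  J5: need (1, 0, 4) fits (4, 6, 4); releases (0, 2, 1), pool now (4, 8, 5)


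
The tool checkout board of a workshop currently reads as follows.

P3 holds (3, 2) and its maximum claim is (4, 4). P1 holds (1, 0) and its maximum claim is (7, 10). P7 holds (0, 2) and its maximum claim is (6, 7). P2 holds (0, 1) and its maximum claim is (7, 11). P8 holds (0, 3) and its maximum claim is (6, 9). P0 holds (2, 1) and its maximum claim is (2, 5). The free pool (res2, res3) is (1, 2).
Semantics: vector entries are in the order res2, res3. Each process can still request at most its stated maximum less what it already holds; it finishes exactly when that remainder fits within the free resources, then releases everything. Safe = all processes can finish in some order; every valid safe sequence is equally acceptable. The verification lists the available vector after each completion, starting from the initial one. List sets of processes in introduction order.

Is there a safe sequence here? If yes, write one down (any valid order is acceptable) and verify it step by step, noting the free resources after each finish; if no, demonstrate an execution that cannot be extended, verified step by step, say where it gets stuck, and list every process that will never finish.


SAFE, for example via the order P3, P0, P7, P8, P1, P2.
Key observation: reading the order forward, P3 is the first process whose need (1, 2) meets the free pool (1, 2) exactly on a resource it requests.
Check, step by step:
  pool = (1, 2)
  P3 needs (1, 2) <= (1, 2) -> finishes; pool += (3, 2) = (4, 4)
  P0 needs (0, 4) <= (4, 4) -> finishes; pool += (2, 1) = (6, 5)
  P7 needs (6, 5) <= (6, 5) -> finishes; pool += (0, 2) = (6, 7)
  P8 needs (6, 6) <= (6, 7) -> finishes; pool += (0, 3) = (6, 10)
  P1 needs (6, 10) <= (6, 10) -> finishes; pool += (1, 0) = (7, 10)
  P2 needs (7, 10) <= (7, 10) -> finishes; pool += (0, 1) = (7, 11)


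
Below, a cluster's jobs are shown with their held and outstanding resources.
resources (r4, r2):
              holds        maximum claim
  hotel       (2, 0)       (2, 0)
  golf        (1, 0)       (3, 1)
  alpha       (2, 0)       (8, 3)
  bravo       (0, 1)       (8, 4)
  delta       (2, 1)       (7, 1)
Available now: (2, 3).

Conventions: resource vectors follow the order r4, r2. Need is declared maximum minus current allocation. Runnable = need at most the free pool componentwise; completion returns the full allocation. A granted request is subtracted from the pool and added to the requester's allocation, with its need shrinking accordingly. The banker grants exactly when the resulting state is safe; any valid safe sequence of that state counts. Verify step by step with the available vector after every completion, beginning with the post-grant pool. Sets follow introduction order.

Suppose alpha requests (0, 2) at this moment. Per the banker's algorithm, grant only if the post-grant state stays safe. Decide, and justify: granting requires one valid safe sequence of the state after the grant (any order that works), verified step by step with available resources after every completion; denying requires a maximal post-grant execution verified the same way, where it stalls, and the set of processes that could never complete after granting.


GRANT: granting preserves safety; a valid post-grant sequence is golf, hotel, delta, alpha, bravo.
Key observation: with (2, 1) left after the transfer, golf can run at once — the state stays safe.
Check on the post-grant state, step by step:
  pool = (2, 1)
  golf: need (2, 1) fits (2, 1); releases (1, 0), pool now (3, 1)
  hotel: need (0, 0) fits (3, 1); releases (2, 0), pool now (5, 1)
  delta: need (5, 0) fits (5, 1); releases (2, 1), pool now (7, 2)
  alpha: need (6, 1) fits (7, 2); releases (2, 2), pool now (9, 4)
  bravo: need (8, 3) fits (9, 4); releases (0, 1), pool now (9, 5)


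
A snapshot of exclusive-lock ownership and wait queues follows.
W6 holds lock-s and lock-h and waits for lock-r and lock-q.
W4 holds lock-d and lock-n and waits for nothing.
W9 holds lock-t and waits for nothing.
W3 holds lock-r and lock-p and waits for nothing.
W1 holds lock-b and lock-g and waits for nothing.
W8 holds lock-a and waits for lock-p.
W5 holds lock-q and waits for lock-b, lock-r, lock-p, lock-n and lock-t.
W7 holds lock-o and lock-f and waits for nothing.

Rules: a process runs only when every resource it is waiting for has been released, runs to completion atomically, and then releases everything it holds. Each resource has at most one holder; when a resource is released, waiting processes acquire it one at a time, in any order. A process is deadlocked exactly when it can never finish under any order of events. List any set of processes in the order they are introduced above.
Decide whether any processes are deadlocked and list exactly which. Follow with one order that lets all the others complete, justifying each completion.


Nothing here is deadlocked.
Key observation: the waits form no ring: some process can always run, and its releases unblock the others one by one.
One completion order for the rest: W3, W9, W1, W4, W5, W6, W8, W7.
Walking it through:
  W3: no waits; runs immediately, freeing lock-r and lock-p
  W9: no waits; runs immediately, freeing lock-t
  W1: no waits; runs immediately, freeing lock-b and lock-g
  W4: no waits; runs immediately, freeing lock-d and lock-n
  W5: everything it awaited (lock-b, lock-r, lock-p, lock-n and lock-t) is free; runs, freeing lock-q
  W6: everything it awaited (lock-r and lock-q) is free; runs, freeing lock-s and lock-h
  W8: everything it awaited (lock-p) is free; runs, freeing lock-a
  W7: no waits; runs immediately, freeing lock-o and lock-f


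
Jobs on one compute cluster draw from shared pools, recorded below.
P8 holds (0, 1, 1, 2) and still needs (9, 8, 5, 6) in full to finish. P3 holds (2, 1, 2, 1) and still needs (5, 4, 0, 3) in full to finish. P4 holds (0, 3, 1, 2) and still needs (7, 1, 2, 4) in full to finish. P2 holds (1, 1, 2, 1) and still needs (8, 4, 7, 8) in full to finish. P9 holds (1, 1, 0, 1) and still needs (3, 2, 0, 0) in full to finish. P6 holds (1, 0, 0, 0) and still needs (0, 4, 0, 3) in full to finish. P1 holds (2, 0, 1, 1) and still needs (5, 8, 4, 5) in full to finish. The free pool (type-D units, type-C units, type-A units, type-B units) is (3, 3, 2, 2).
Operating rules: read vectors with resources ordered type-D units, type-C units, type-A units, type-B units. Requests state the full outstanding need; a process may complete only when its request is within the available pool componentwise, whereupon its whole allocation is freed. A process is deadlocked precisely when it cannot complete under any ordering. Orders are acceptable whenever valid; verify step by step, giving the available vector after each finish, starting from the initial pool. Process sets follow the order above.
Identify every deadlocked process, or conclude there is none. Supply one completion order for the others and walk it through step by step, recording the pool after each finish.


No process is deadlocked.
Key observation: beginning at P9, releases accumulate fast enough that every process eventually fits.
A valid finishing order for the others: P9, P6, P3, P4, P1, P8, P2. Walking it through:
  pool = (3, 3, 2, 2)
  run P9 (needs (3, 2, 0, 0), free (3, 3, 2, 2)); after release of (1, 1, 0, 1) the pool is (4, 4, 2, 3)
  run P6 (needs (0, 4, 0, 3), free (4, 4, 2, 3)); after release of (1, 0, 0, 0) the pool is (5, 4, 2, 3)
  run P3 (needs (5, 4, 0, 3), free (5, 4, 2, 3)); after release of (2, 1, 2, 1) the pool is (7, 5, 4, 4)
  run P4 (needs (7, 1, 2, 4), free (7, 5, 4, 4)); after release of (0, 3, 1, 2) the pool is (7, 8, 5, 6)
  run P1 (needs (5, 8, 4, 5), free (7, 8, 5, 6)); after release of (2, 0, 1, 1) the pool is (9, 8, 6, 7)
  run P8 (needs (9, 8, 5, 6), free (9, 8, 6, 7)); after release of (0, 1, 1, 2) the pool is (9, 9, 7, 9)
  run P2 (needs (8, 4, 7, 8), free (9, 9, 7, 9)); after release of (1, 1, 2, 1) the pool is (10, 10, 9, 10)


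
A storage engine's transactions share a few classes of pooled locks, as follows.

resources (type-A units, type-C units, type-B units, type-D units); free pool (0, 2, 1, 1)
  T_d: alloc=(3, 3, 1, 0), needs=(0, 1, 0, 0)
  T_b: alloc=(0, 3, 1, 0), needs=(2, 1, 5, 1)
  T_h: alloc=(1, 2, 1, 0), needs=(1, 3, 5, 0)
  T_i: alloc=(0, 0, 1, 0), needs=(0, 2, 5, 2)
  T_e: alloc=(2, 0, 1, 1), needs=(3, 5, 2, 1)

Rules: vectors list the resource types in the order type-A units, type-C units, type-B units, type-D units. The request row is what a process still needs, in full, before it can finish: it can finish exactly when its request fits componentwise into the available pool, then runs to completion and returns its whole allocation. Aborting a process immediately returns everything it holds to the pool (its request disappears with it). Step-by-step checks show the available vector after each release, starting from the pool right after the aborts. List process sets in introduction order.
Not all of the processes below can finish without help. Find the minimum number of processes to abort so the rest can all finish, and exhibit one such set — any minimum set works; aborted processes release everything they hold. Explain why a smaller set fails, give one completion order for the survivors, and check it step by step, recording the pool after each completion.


Abort T_b and T_h.
Key observation: before aborting T_b and T_h, T_i was permanently blocked — no order could ever run it; afterwards it completes at step 3.
Why nothing smaller works — every single abort fails: T_d alone leaves T_b blocked (short on type-B units); T_b alone leaves T_h blocked (short on type-B units); T_h alone leaves T_b blocked (short on type-B units); T_i alone leaves T_b blocked (short on type-B units); T_e alone leaves T_b blocked (short on type-B units).
Survivors finish in the order: T_d, T_e, T_i. Verifying each step (pool after the aborts first):
  pool = (1, 7, 3, 1)
  T_d: need (0, 1, 0, 0) fits (1, 7, 3, 1); releases (3, 3, 1, 0), pool now (4, 10, 4, 1)
  T_e: need (3, 5, 2, 1) fits (4, 10, 4, 1); releases (2, 0, 1, 1), pool now (6, 10, 5, 2)
  T_i: need (0, 2, 5, 2) fits (6, 10, 5, 2); releases (0, 0, 1, 0), pool now (6, 10, 6, 2)


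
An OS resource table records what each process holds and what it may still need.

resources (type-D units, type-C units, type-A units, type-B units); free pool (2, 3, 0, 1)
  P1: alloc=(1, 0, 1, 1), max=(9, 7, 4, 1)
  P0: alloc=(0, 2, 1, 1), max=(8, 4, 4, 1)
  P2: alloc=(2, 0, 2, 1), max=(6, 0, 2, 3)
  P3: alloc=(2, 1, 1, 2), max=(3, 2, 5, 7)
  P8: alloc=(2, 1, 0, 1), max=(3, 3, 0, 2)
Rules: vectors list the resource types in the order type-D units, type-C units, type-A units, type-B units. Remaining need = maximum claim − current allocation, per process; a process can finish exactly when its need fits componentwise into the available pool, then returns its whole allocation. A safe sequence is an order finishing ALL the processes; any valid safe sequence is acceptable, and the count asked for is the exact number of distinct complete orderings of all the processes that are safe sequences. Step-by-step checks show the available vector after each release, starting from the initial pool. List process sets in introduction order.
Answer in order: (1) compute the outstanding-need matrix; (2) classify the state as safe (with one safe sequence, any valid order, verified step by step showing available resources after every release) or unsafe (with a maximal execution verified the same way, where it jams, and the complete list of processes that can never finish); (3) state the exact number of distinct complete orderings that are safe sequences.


(1) Outstanding need per process (order type-D units, type-C units, type-A units, type-B units):
  P1: (8, 7, 3, 0)
  P0: (8, 2, 3, 0)
  P2: (4, 0, 0, 2)
  P3: (1, 1, 4, 5)
  P8: (1, 2, 0, 1)
(2) UNSAFE.
Key observation: the wall is type-A units: completing P8, P2 brings the pool only to (6, 4, 2, 3), and all the rest need more.
Going as far as possible: P8, P2; after that, nothing fits. Check, step by step:
  pool = (2, 3, 0, 1)
  P8 needs (1, 2, 0, 1) <= (2, 3, 0, 1) -> finishes; pool += (2, 1, 0, 1) = (4, 4, 0, 2)
  P2 needs (4, 0, 0, 2) <= (4, 4, 0, 2) -> finishes; pool += (2, 0, 2, 1) = (6, 4, 2, 3)
  blocked: P1 wants (8, 7, 3, 0), pool (6, 4, 2, 3) — not enough type-D units, type-C units and type-A units
  blocked: P0 wants (8, 2, 3, 0), pool (6, 4, 2, 3) — not enough type-D units and type-A units
  blocked: P3 wants (1, 1, 4, 5), pool (6, 4, 2, 3) — not enough type-A units and type-B units
Processes that can never finish: P1, P0 and P3.
(3) Exactly 0 of the possible complete orderings are safe sequences.


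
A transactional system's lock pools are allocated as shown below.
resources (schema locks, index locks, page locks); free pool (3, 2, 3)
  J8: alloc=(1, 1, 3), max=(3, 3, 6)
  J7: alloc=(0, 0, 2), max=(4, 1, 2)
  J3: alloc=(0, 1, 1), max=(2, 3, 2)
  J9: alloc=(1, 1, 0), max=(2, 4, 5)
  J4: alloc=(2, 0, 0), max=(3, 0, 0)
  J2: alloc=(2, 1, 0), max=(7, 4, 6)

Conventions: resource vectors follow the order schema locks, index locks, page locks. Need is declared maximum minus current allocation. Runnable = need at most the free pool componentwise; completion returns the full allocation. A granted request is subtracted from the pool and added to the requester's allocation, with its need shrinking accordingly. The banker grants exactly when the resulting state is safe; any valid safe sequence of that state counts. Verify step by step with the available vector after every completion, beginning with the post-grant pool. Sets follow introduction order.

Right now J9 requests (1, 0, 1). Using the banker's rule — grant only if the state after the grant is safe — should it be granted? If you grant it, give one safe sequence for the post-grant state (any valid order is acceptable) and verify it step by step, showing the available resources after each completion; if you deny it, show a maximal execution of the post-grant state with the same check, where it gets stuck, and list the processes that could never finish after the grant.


GRANT: granting preserves safety; a valid post-grant sequence is J4, J3, J7, J8, J2, J9.
Key observation: (2, 2, 2) free after granting still covers J4 first, and each release covers the next.
Step-by-step check of the post-grant state:
  pool = (2, 2, 2)
  run J4 (needs (1, 0, 0), free (2, 2, 2)); after release of (2, 0, 0) the pool is (4, 2, 2)
  run J3 (needs (2, 2, 1), free (4, 2, 2)); after release of (0, 1, 1) the pool is (4, 3, 3)
  run J7 (needs (4, 1, 0), free (4, 3, 3)); after release of (0, 0, 2) the pool is (4, 3, 5)
  run J8 (needs (2, 2, 3), free (4, 3, 5)); after release of (1, 1, 3) the pool is (5, 4, 8)
  run J2 (needs (5, 3, 6), free (5, 4, 8)); after release of (2, 1, 0) the pool is (7, 5, 8)
  run J9 (needs (0, 3, 4), free (7, 5, 8)); after release of (2, 1, 1) the pool is (9, 6, 9)


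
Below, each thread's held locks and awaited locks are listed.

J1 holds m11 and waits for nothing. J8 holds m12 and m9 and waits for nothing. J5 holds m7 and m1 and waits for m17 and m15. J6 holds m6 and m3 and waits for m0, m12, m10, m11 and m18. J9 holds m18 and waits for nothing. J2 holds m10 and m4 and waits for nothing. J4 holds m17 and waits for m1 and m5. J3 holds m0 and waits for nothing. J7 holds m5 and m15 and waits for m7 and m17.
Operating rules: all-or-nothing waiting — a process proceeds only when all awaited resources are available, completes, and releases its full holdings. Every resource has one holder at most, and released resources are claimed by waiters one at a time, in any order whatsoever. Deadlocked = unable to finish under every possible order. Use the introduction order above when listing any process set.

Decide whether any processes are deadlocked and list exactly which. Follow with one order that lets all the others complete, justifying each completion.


Deadlocked set: J5, J4 and J7.
Key observation: the wait chain closes on itself along J5 -> J4 -> J5; J7 is caught in further circular waits.
The rest can finish in the order J1, J8, J9, J2, J3, J6.
Verifying each step:
  run J1 (it waits on nothing); releases m11
  run J8 (it waits on nothing); releases m12 and m9
  run J9 (it waits on nothing); releases m18
  run J2 (it waits on nothing); releases m10 and m4
  run J3 (it waits on nothing); releases m0
  run J6 (all its waits — m0, m12, m10, m11 and m18 — are resolved); releases m6 and m3


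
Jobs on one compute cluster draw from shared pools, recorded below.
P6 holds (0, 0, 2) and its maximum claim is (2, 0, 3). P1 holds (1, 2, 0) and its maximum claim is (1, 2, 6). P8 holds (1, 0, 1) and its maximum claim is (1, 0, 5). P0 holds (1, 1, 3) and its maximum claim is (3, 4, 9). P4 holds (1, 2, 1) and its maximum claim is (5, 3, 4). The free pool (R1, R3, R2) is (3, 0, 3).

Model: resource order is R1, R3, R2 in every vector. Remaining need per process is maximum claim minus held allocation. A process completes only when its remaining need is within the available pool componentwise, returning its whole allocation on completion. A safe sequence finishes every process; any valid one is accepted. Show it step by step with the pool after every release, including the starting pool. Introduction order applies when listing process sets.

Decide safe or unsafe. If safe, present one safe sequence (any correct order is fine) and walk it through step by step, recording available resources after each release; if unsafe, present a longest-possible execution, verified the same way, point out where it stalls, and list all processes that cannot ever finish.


The state is SAFE; one workable sequence: P6, P8, P1, P4, P0.
Key observation: reading the order forward, P1 is the first process whose need (0, 0, 6) meets the free pool (4, 0, 6) exactly on a resource it requests.
Walking it through:
  pool = (3, 0, 3)
  P6 needs (2, 0, 1) <= (3, 0, 3) -> finishes; pool += (0, 0, 2) = (3, 0, 5)
  P8 needs (0, 0, 4) <= (3, 0, 5) -> finishes; pool += (1, 0, 1) = (4, 0, 6)
  P1 needs (0, 0, 6) <= (4, 0, 6) -> finishes; pool += (1, 2, 0) = (5, 2, 6)
  P4 needs (4, 1, 3) <= (5, 2, 6) -> finishes; pool += (1, 2, 1) = (6, 4, 7)
  P0 needs (2, 3, 6) <= (6, 4, 7) -> finishes; pool += (1, 1, 3) = (7, 5, 10)


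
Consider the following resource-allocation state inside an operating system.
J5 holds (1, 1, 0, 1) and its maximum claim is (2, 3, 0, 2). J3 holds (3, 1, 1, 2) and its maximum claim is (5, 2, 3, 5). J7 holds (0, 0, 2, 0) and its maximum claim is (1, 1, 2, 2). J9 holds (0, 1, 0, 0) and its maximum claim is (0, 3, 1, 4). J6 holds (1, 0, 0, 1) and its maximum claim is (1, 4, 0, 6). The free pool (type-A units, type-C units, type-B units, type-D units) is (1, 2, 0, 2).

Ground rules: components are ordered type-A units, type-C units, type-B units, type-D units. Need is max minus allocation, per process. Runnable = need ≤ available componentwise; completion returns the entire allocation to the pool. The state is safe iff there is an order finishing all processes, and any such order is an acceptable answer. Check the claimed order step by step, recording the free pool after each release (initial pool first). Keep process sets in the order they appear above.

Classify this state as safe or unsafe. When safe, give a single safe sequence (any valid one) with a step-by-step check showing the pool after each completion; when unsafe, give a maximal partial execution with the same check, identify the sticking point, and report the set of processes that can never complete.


SAFE. One safe sequence: J7, J5, J3, J9, J6.
Key observation: J7 marks the first exact bind of the order: its need (1, 1, 0, 2) fits the free (1, 2, 0, 2) with zero slack on a requested resource.
Walking it through:
  pool = (1, 2, 0, 2)
  J7: need (1, 1, 0, 2) fits (1, 2, 0, 2); releases (0, 0, 2, 0), pool now (1, 2, 2, 2)
  J5: need (1, 2, 0, 1) fits (1, 2, 2, 2); releases (1, 1, 0, 1), pool now (2, 3, 2, 3)
  J3: need (2, 1, 2, 3) fits (2, 3, 2, 3); releases (3, 1, 1, 2), pool now (5, 4, 3, 5)
  J9: need (0, 2, 1, 4) fits (5, 4, 3, 5); releases (0, 1, 0, 0), pool now (5, 5, 3, 5)
  J6: need (0, 4, 0, 5) fits (5, 5, 3, 5); releases (1, 0, 0, 1), pool now (6, 5, 3, 6)


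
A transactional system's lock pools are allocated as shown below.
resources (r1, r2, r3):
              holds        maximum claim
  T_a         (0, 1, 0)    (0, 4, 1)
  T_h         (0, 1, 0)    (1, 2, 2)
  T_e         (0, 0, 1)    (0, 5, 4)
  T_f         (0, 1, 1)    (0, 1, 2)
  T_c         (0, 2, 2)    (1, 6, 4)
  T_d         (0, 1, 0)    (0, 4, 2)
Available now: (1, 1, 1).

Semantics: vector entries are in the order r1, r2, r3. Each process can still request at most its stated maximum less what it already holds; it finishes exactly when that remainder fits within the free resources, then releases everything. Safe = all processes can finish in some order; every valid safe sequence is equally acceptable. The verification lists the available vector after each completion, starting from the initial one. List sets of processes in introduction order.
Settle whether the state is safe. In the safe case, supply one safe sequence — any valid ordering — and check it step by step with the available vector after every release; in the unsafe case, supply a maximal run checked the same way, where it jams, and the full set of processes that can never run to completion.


SAFE, for example via the order T_f, T_h, T_d, T_c, T_a, T_e.
Key observation: at T_f the run first touches a limit — (0, 0, 1) against (1, 1, 1), exact on a resource it actually requests.
Verifying each step:
  pool = (1, 1, 1)
  T_f needs (0, 0, 1) <= (1, 1, 1) -> finishes; pool += (0, 1, 1) = (1, 2, 2)
  T_h needs (1, 1, 2) <= (1, 2, 2) -> finishes; pool += (0, 1, 0) = (1, 3, 2)
  T_d needs (0, 3, 2) <= (1, 3, 2) -> finishes; pool += (0, 1, 0) = (1, 4, 2)
  T_c needs (1, 4, 2) <= (1, 4, 2) -> finishes; pool += (0, 2, 2) = (1, 6, 4)
  T_a needs (0, 3, 1) <= (1, 6, 4) -> finishes; pool += (0, 1, 0) = (1, 7, 4)
  T_e needs (0, 5, 3) <= (1, 7, 4) -> finishes; pool += (0, 0, 1) = (1, 7, 5)


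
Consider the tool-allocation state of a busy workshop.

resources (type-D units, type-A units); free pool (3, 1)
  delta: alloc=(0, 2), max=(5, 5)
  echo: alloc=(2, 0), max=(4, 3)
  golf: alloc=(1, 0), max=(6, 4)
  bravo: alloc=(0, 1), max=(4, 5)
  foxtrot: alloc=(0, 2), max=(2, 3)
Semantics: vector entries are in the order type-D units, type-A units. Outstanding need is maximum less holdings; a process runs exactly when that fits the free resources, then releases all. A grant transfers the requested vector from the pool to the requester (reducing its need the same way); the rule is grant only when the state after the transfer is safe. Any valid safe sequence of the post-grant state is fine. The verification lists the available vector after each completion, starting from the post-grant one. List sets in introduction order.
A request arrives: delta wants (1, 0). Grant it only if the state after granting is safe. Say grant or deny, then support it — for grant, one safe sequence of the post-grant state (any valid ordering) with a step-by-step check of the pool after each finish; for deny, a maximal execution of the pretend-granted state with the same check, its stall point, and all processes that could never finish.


GRANT — the state after the grant stays safe, e.g. via foxtrot, echo, delta, golf, bravo.
Key observation: the grant leaves (2, 1) free — enough for foxtrot, whose release restarts the cascade.
Check on the post-grant state, step by step:
  pool = (2, 1)
  run foxtrot (needs (2, 1), free (2, 1)); after release of (0, 2) the pool is (2, 3)
  run echo (needs (2, 3), free (2, 3)); after release of (2, 0) the pool is (4, 3)
  run delta (needs (4, 3), free (4, 3)); after release of (1, 2) the pool is (5, 5)
  run golf (needs (5, 4), free (5, 5)); after release of (1, 0) the pool is (6, 5)
  run bravo (needs (4, 4), free (6, 5)); after release of (0, 1) the pool is (6, 6)


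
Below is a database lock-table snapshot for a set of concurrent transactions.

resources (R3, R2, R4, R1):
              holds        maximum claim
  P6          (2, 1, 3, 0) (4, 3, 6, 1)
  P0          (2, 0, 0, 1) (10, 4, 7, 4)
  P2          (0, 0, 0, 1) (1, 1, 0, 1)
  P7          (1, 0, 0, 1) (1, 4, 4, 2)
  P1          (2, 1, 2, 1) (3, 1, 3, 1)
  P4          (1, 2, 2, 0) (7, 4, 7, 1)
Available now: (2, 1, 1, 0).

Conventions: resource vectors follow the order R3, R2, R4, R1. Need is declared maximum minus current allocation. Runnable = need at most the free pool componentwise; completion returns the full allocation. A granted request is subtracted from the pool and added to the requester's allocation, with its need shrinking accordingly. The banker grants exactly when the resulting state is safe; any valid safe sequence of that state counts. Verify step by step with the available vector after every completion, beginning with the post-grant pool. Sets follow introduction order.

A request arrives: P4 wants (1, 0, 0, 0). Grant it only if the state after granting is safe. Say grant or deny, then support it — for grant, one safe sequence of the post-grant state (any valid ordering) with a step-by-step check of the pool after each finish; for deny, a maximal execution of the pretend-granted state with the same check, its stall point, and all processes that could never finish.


GRANT: granting preserves safety; a valid post-grant sequence is P2, P1, P6, P4, P7, P0.
Key observation: post-grant, (1, 1, 1, 0) remains, and an order beginning with P2 completes everyone.
Check on the post-grant state, step by step:
  pool = (1, 1, 1, 0)
  P2: need (1, 1, 0, 0) fits (1, 1, 1, 0); releases (0, 0, 0, 1), pool now (1, 1, 1, 1)
  P1: need (1, 0, 1, 0) fits (1, 1, 1, 1); releases (2, 1, 2, 1), pool now (3, 2, 3, 2)
  P6: need (2, 2, 3, 1) fits (3, 2, 3, 2); releases (2, 1, 3, 0), pool now (5, 3, 6, 2)
  P4: need (5, 2, 5, 1) fits (5, 3, 6, 2); releases (2, 2, 2, 0), pool now (7, 5, 8, 2)
  P7: need (0, 4, 4, 1) fits (7, 5, 8, 2); releases (1, 0, 0, 1), pool now (8, 5, 8, 3)
  P0: need (8, 4, 7, 3) fits (8, 5, 8, 3); releases (2, 0, 0, 1), pool now (10, 5, 8, 4)


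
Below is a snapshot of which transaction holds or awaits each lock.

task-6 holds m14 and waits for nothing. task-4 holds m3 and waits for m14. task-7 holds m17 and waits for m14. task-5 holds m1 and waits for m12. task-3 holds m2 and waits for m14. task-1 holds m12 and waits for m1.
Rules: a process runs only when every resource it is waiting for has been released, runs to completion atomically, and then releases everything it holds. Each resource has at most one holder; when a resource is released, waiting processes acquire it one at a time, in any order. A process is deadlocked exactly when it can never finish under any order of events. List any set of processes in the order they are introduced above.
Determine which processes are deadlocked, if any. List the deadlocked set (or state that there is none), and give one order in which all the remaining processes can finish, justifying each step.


Deadlocked: task-5 and task-1.
Key observation: the knot is the closed ring of waits task-5 -> task-1 -> task-5; no other process is dragged down with it.
One completion order for the rest: task-6, task-7, task-3, task-4.
Check, step by step:
  task-6 waits on nothing -> runs at once and releases m14
  task-7: everything it awaited (m14) is free; runs, freeing m17
  task-3: everything it awaited (m14) is free; runs, freeing m2
  task-4: everything it awaited (m14) is free; runs, freeing m3


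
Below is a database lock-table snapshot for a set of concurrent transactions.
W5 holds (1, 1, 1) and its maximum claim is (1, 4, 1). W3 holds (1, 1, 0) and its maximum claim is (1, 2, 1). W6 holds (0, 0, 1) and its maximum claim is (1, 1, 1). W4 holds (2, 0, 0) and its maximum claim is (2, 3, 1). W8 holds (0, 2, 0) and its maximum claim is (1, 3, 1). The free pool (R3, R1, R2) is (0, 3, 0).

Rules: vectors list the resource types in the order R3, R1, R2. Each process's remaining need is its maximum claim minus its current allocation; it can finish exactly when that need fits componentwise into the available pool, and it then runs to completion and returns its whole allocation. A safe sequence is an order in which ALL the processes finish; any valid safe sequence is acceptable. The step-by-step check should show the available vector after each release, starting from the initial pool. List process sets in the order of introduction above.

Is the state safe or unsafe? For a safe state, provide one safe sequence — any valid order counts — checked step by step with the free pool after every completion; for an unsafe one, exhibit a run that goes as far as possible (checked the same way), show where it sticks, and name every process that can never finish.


SAFE. One safe sequence: W5, W8, W4, W6, W3.
Key observation: at W5 the run first touches a limit — (0, 3, 0) against (0, 3, 0), exact on a resource it actually requests.
Walking it through:
  pool = (0, 3, 0)
  W5 needs (0, 3, 0) <= (0, 3, 0) -> finishes; pool += (1, 1, 1) = (1, 4, 1)
  W8 needs (1, 1, 1) <= (1, 4, 1) -> finishes; pool += (0, 2, 0) = (1, 6, 1)
  W4 needs (0, 3, 1) <= (1, 6, 1) -> finishes; pool += (2, 0, 0) = (3, 6, 1)
  W6 needs (1, 1, 0) <= (3, 6, 1) -> finishes; pool += (0, 0, 1) = (3, 6, 2)
  W3 needs (0, 1, 1) <= (3, 6, 2) -> finishes; pool += (1, 1, 0) = (4, 7, 2)


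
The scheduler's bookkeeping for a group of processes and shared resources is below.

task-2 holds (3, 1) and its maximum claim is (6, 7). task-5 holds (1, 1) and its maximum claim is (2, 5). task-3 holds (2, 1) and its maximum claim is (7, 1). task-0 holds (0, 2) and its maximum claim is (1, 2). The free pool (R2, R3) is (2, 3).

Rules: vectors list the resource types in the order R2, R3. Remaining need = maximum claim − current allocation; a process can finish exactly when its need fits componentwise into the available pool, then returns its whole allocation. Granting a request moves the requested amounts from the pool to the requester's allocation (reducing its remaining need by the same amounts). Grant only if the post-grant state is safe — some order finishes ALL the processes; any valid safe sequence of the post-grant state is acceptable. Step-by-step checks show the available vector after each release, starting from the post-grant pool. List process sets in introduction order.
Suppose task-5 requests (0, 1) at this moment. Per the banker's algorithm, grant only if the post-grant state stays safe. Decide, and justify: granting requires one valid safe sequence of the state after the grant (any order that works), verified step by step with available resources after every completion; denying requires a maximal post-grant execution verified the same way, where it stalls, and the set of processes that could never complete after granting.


GRANT — the state after the grant stays safe, e.g. via task-0, task-5, task-2, task-3.
Key observation: granting shrinks the pool to (2, 2), yet task-0 still fits and the chain goes through.
Step-by-step check of the post-grant state:
  pool = (2, 2)
  task-0 needs (1, 0) <= (2, 2) -> finishes; pool += (0, 2) = (2, 4)
  task-5 needs (1, 3) <= (2, 4) -> finishes; pool += (1, 2) = (3, 6)
  task-2 needs (3, 6) <= (3, 6) -> finishes; pool += (3, 1) = (6, 7)
  task-3 needs (5, 0) <= (6, 7) -> finishes; pool += (2, 1) = (8, 8)


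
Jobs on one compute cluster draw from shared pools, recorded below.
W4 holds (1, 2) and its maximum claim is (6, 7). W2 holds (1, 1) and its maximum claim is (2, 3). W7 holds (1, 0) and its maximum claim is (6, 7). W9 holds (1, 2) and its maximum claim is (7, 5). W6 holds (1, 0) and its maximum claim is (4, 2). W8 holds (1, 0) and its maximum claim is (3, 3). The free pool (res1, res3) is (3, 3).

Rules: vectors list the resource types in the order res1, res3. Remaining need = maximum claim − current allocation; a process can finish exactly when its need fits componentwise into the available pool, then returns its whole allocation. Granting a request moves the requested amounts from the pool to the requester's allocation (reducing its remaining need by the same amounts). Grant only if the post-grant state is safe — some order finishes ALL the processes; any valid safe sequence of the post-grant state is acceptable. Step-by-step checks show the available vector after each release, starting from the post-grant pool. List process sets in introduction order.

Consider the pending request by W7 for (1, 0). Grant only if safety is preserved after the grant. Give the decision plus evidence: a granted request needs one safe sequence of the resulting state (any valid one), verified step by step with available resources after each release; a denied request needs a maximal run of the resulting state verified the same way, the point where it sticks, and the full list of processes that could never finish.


DENY. Granting would leave the state unsafe.
Key observation: after W2, W6, W8 the pool peaks at (5, 4), and each blocked process is short somewhere: W4 on res3; W7 on res3; W9 on res1.
On the post-grant state, W2, W6, W8 is a maximal run — nothing extends it. Check, step by step:
  pool = (2, 3)
  W2 needs (1, 2) <= (2, 3) -> finishes; pool += (1, 1) = (3, 4)
  W6 needs (3, 2) <= (3, 4) -> finishes; pool += (1, 0) = (4, 4)
  W8 needs (2, 3) <= (4, 4) -> finishes; pool += (1, 0) = (5, 4)
  W4 still needs (5, 5) but only (5, 4) is free — short on res3
  W7 still needs (4, 7) but only (5, 4) is free — short on res3
  W9 still needs (6, 3) but only (5, 4) is free — short on res1
Had the request been granted, W4, W7 and W9 could never finish.


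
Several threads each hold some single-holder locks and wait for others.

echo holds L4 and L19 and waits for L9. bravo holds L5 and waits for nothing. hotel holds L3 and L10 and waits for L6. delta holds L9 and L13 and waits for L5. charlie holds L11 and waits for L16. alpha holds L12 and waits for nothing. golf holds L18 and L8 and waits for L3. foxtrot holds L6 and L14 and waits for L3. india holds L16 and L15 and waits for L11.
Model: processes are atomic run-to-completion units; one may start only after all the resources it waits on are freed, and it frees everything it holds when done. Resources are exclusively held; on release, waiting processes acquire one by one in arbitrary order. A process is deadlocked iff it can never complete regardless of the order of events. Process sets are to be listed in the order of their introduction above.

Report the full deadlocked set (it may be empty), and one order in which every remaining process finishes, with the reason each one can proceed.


Deadlocked set: hotel, charlie, golf, foxtrot and india.
Key observation: along hotel -> foxtrot -> hotel, each member waits on what the next one holds — a deadlock; charlie and india are caught in further circular waits and golf waits into the deadlock from upstream.
A valid finishing order for the others: bravo, delta, echo, alpha.
Verifying each step:
  bravo: no waits; runs immediately, freeing L5
  delta: everything it awaited (L5) is free; runs, freeing L9 and L13
  echo: everything it awaited (L9) is free; runs, freeing L4 and L19
  alpha: no waits; runs immediately, freeing L12


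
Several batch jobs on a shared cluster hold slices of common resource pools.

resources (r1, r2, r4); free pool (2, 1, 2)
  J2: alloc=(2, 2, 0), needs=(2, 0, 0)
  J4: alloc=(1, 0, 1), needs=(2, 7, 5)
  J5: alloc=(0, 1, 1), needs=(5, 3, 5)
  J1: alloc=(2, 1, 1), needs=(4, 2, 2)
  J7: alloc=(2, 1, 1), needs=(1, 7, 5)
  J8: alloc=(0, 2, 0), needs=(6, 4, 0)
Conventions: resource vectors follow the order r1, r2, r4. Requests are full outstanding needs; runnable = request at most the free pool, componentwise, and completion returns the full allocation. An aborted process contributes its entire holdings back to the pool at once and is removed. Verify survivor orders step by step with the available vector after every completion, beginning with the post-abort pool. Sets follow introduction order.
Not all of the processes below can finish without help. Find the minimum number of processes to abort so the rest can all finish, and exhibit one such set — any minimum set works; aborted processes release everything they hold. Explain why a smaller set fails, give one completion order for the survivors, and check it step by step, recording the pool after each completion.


Minimum abort set: J4 and J5.
Key observation: before aborting J4 and J5, J7 was permanently blocked — no order could ever run it; afterwards it completes at step 4.
No one abort is enough; case by case: J2 alone leaves J4 blocked (short on r2 and r4); J4 alone leaves J5 blocked (short on r4); J5 alone leaves J4 blocked (short on r4); J1 alone leaves J4 blocked (short on r2 and r4); J7 alone leaves J4 blocked (short on r4); J8 alone leaves J4 blocked (short on r2 and r4).
The survivors complete as J2, J1, J8, J7. Step-by-step check (starting from the post-abort pool):
  pool = (3, 2, 4)
  run J2 (needs (2, 0, 0), free (3, 2, 4)); after release of (2, 2, 0) the pool is (5, 4, 4)
  run J1 (needs (4, 2, 2), free (5, 4, 4)); after release of (2, 1, 1) the pool is (7, 5, 5)
  run J8 (needs (6, 4, 0), free (7, 5, 5)); after release of (0, 2, 0) the pool is (7, 7, 5)
  run J7 (needs (1, 7, 5), free (7, 7, 5)); after release of (2, 1, 1) the pool is (9, 8, 6)


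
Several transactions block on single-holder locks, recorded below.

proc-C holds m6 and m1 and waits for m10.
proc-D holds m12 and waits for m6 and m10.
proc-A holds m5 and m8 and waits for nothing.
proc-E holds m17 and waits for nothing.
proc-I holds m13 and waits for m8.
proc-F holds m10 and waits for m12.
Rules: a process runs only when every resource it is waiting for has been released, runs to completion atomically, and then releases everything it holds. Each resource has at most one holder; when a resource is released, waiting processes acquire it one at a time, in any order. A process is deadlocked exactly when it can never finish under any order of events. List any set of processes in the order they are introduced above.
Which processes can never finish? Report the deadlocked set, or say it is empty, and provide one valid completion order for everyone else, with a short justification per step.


The deadlocked set is proc-C, proc-D and proc-F.
Key observation: along proc-C -> proc-F -> proc-D -> proc-C, each member waits on what the next one holds — a deadlock; no other process is dragged down with it.
The rest can finish in the order proc-A, proc-I, proc-E.
Verifying each step:
  proc-A waits on nothing -> runs at once and releases m5 and m8
  proc-I: everything it awaited (m8) is free; runs, freeing m13
  proc-E waits on nothing -> runs at once and releases m17
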